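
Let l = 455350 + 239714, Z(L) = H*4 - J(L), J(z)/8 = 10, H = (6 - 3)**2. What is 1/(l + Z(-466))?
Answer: 1/695020 ≈ 1.4388e-6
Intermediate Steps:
H = 9 (H = 3**2 = 9)
J(z) = 80 (J(z) = 8*10 = 80)
Z(L) = -44 (Z(L) = 9*4 - 1*80 = 36 - 80 = -44)
l = 695064
1/(l + Z(-466)) = 1/(695064 - 44) = 1/695020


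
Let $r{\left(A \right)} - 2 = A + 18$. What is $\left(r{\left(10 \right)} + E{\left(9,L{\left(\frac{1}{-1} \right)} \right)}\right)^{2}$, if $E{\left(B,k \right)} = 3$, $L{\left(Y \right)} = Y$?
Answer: $1089$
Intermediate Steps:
$r{\left(A \right)} = 20 + A$ ($r{\left(A \right)} = 2 + \left(A + 18\right) = 2 + \left(18 + A\right) = 20 + A$)
$\left(r{\left(10 \right)} + E{\left(9,L{\left(\frac{1}{-1} \right)} \right)}\right)^{2} = \left(\left(20 + 10\right) + 3\right)^{2} = \left(30 + 3\right)^{2} = 33^{2} = 1089$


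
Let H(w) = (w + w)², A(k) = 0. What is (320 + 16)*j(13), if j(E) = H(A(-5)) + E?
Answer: 4368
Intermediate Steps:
H(w) = 4*w² (H(w) = (2*w)² = 4*w²)
j(E) = E (j(E) = 4*0² + E = 4*0 + E = 0 + E = E)
(320 + 16)*j(13) = (320 + 16)*13 = 336*13 = 4368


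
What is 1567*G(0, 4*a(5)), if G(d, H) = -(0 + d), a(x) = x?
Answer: 0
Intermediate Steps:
G(d, H) = -d
1567*G(0, 4*a(5)) = 1567*(-1*0) = 1567*0 = 0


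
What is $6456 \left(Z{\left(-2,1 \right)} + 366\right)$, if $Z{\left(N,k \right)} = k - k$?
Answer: $2362896$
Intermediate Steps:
$Z{\left(N,k \right)} = 0$
$6456 \left(Z{\left(-2,1 \right)} + 366\right) = 6456 \left(0 + 366\right) = 6456 \cdot 366 = 2362896$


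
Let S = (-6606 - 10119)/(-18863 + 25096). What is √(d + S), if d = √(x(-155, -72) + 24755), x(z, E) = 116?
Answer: √(-104246925 + 38850289*√24871)/6233 ≈ 12.451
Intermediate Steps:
S = -16725/6233 ≈ -2.6833
d = √24871 (d = √(116 + 24755) = √24871 ≈ 157.71)
√(d + S) = √(√24871 - 16725/6233) = √(-16725/6233 + √24871)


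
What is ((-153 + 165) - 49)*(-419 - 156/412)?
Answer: 1598252/103 ≈ 15517.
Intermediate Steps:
((-153 + 165) - 49)*(-419 - 156/412) = (12 - 49)*(-419 - 156*1/412) = -37*(-419 - 39/103) = -37*(-43196/103) = 1598252/103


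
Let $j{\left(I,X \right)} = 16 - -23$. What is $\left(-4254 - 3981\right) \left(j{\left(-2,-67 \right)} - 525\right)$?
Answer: $4002210$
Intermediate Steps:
$j{\left(I,X \right)} = 39$ ($j{\left(I,X \right)} = 16 + 23 = 39$)
$\left(-4254 - 3981\right) \left(j{\left(-2,-67 \right)} - 525\right) = \left(-4254 - 3981\right) \left(39 - 525\right) = \left(-8235\right) \left(-486\right) = 4002210$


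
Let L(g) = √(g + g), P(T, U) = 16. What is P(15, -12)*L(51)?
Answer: 16*√102 ≈ 161.59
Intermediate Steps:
L(g) = √2*√g (L(g) = √(2*g) = √2*√g)
P(15, -12)*L(51) = 16*(√2*√51) = 16*√102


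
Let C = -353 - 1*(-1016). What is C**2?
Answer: 439569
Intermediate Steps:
C = 663 (C = -353 + 1016 = 663)
C**2 = 663**2 = 439569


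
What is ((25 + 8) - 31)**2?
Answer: 4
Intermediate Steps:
((25 + 8) - 31)**2 = (33 - 31)**2 = 2**2 = 4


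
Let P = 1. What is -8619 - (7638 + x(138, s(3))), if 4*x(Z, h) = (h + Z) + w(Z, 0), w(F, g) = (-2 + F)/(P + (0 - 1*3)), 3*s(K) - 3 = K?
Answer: -16275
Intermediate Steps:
s(K) = 1 + K/3
w(F, g) = 1 - F/2 (w(F, g) = (-2 + F)/(1 + (0 - 1*3)) = (-2 + F)/(1 + (0 - 3)) = (-2 + F)/(1 - 3) = (-2 + F)/(-2) = (-2 + F)*(-½) = 1 - F/2)
x(Z, h) = ¼ + h/4 + Z/8 (x(Z, h) = ((h + Z) + (1 - Z/2))/4 = ((Z + h) + (1 - Z/2))/4 = (1 + h + Z/2)/4 = ¼ + h/4 + Z/8)
-8619 - (7638 + x(138, s(3))) = -8619 - (7638 + (¼ + (1 + (⅓)*3)/4 + (⅛)*138)) = -8619 - (7638 + (¼ + (1 + 1)/4 + 69/4)) = -8619 - (7638 + (¼ + (¼)*2 + 69/4)) = -8619 - (7638 + (¼ + ½ + 69/4)) = -8619 - (7638 + 18) = -8619 - 1*7656 = -8619 - 7656 = -16275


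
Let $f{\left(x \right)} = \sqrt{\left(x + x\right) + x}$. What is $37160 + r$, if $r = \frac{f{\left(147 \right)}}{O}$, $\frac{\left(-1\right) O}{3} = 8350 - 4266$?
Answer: $\frac{151761433}{4084} \approx 37160.0$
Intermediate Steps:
$f{\left(x \right)} = \sqrt{3} \sqrt{x}$ ($f{\left(x \right)} = \sqrt{2 x + x} = \sqrt{3 x} = \sqrt{3} \sqrt{x}$)
$O = -12252$ ($O = - 3 \left(8350 - 4266\right) = \left(-3\right) 4084 = -12252$)
$r = - \frac{7}{4084}$ ($r = \frac{\sqrt{3} \sqrt{147}}{-12252} = \sqrt{3} \cdot 7 \sqrt{3} \left(- \frac{1}{12252}\right) = 21 \left(- \frac{1}{12252}\right) = - \frac{7}{4084} \approx -0.001714$)
$37160 + r = 37160 - \frac{7}{4084} = \frac{151761433}{4084}$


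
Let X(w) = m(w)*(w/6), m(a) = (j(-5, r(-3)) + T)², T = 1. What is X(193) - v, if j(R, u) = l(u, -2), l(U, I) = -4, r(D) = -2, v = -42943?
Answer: 86465/2 ≈ 43233.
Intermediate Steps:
j(R, u) = -4
m(a) = 9 (m(a) = (-4 + 1)² = (-3)² = 9)
X(w) = 3*w/2 (X(w) = 9*(w/6) = 3*w/2)
X(193) - v = (3/2)*193 - 1*(-42943) = 579/2 + 42943 = 86465/2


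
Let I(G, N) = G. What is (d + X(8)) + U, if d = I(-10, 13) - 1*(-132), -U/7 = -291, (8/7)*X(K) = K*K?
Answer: 2215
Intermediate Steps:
X(K) = 7*K²/8 (X(K) = 7*(K*K)/8 = 7*K²/8)
U = 2037 (U = -7*(-291) = 2037)
d = 122 (d = -10 - 1*(-132) = -10 + 132 = 122)
(d + X(8)) + U = (122 + (7/8)*8²) + 2037 = (122 + (7/8)*64) + 2037 = (122 + 56) + 2037 = 178 + 2037 = 2215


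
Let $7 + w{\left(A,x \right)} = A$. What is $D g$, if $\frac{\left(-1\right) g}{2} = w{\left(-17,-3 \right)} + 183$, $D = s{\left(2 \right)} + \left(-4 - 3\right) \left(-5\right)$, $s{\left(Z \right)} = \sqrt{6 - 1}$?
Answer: $-11130 - 318 \sqrt{5} \approx -11841.0$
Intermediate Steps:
$w{\left(A,x \right)} = -7 + A$
$s{\left(Z \right)} = \sqrt{5}$
$D = 35 + \sqrt{5}$ ($D = \sqrt{5} + \left(-4 - 3\right) \left(-5\right) = \sqrt{5} - -35 = \sqrt{5} + 35 = 35 + \sqrt{5} \approx 37.236$)
$g = -318$ ($g = - 2 \left(\left(-7 - 17\right) + 183\right) = - 2 \left(-24 + 183\right) = \left(-2\right) 159 = -318$)
$D g = \left(35 + \sqrt{5}\right) \left(-318\right) = -11130 - 318 \sqrt{5}$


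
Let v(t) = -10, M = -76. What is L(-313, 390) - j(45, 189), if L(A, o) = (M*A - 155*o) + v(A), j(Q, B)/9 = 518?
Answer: -41334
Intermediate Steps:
j(Q, B) = 4662 (j(Q, B) = 9*518 = 4662)
L(A, o) = -10 - 155*o - 76*A (L(A, o) = (-76*A - 155*o) - 10 = (-155*o - 76*A) - 10 = -10 - 155*o - 76*A)
L(-313, 390) - j(45, 189) = (-10 - 155*390 - 76*(-313)) - 1*4662 = (-10 - 60450 + 23788) - 4662 = -36672 - 4662 = -41334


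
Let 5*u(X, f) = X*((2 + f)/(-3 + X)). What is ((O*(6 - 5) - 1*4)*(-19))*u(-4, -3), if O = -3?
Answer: -76/5 ≈ -15.200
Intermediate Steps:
u(X, f) = X*(2 + f)/(5*(-3 + X)) (u(X, f) = (X*((2 + f)/(-3 + X)))/5 = (X*(2 + f)/(-3 + X))/5 = X*(2 + f)/(5*(-3 + X)))
((O*(6 - 5) - 1*4)*(-19))*u(-4, -3) = ((-3*(6 - 5) - 1*4)*(-19))*((⅕)*(-4)*(2 - 3)/(-3 - 4)) = ((-3*1 - 4)*(-19))*((⅕)*(-4)*(-1)/(-7)) = ((-3 - 4)*(-19))*((⅕)*(-4)*(-⅐)*(-1)) = -7*(-19)*(-4/35) = 133*(-4/35) = -76/5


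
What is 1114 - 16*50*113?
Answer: -89286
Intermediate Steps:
1114 - 16*50*113 = 1114 - 800*113 = 1114 - 90400 = -89286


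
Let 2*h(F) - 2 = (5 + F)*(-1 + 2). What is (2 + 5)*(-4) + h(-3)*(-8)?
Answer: -44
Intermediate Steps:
h(F) = 7/2 + F/2 (h(F) = 1 + ((5 + F)*(-1 + 2))/2 = 1 + ((5 + F)*1)/2 = 1 + (5 + F)/2 = 1 + (5/2 + F/2) = 7/2 + F/2)
(2 + 5)*(-4) + h(-3)*(-8) = (2 + 5)*(-4) + (7/2 + (1/2)*(-3))*(-8) = 7*(-4) + (7/2 - 3/2)*(-8) = -28 + 2*(-8) = -28 - 16 = -44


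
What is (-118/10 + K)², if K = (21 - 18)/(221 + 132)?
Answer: 433139344/3115225 ≈ 139.04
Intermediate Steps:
K = 3/353 ≈ 0.0084986
(-118/10 + K)² = (-118/10 + 3/353)² = (-118*⅒ + 3/353)² = (-59/5 + 3/353)² = (-20812/1765)² = 433139344/3115225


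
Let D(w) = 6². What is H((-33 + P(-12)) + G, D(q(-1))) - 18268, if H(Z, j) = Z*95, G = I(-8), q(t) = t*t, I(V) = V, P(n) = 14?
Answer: -20833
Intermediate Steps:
q(t) = t²
G = -8
D(w) = 36
H(Z, j) = 95*Z
H((-33 + P(-12)) + G, D(q(-1))) - 18268 = 95*((-33 + 14) - 8) - 18268 = 95*(-19 - 8) - 18268 = 95*(-27) - 18268 = -2565 - 18268 = -20833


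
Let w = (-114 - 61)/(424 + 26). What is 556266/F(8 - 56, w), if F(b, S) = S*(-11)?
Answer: 10012788/77 ≈ 1.3004e+5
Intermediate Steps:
w = -7/18 (w = -175/450 = -175*1/450 = -7/18 ≈ -0.38889)
F(b, S) = -11*S
556266/F(8 - 56, w) = 556266/((-11*(-7/18))) = 556266/(77/18) = 556266*(18/77) = 10012788/77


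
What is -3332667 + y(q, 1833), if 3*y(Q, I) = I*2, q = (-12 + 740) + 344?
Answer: -3331445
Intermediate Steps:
q = 1072 (q = 728 + 344 = 1072)
y(Q, I) = 2*I/3 (y(Q, I) = (I*2)/3 = (2*I)/3 = 2*I/3)
-3332667 + y(q, 1833) = -3332667 + (2/3)*1833 = -3332667 + 1222 = -3331445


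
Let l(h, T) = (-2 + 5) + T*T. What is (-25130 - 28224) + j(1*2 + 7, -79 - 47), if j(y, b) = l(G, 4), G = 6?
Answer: -53335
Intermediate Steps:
l(h, T) = 3 + T**2
j(y, b) = 19 (j(y, b) = 3 + 4**2 = 3 + 16 = 19)
(-25130 - 28224) + j(1*2 + 7, -79 - 47) = (-25130 - 28224) + 19 = -53354 + 19 = -53335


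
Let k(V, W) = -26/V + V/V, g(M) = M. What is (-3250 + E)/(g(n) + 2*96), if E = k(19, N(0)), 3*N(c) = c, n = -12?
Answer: -61757/3420 ≈ -18.058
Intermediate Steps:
N(c) = c/3
k(V, W) = 1 - 26/V (k(V, W) = -26/V + 1 = 1 - 26/V)
E = -7/19 (E = (-26 + 19)/19 = (1/19)*(-7) = -7/19 ≈ -0.36842)
(-3250 + E)/(g(n) + 2*96) = (-3250 - 7/19)/(-12 + 2*96) = -61757/(19*(-12 + 192)) = -61757/19/180 = -61757/19*1/180 = -61757/3420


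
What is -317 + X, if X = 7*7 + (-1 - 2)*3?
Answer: -277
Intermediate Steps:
X = 40 (X = 49 - 3*3 = 49 - 9 = 40)
-317 + X = -317 + 40 = -277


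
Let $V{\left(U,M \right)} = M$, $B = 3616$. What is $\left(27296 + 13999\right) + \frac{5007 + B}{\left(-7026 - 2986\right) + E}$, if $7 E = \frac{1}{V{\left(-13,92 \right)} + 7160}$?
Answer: $\frac{20987711613293}{508249167} \approx 41294.0$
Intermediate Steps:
$E = \frac{1}{50764}$ ($E = \frac{1}{7 \left(92 + 7160\right)} = \frac{1}{7 \cdot 7252} = \frac{1}{7} \cdot \frac{1}{7252} = \frac{1}{50764} \approx 1.9699 \cdot 10^{-5}$)
$\left(27296 + 13999\right) + \frac{5007 + B}{\left(-7026 - 2986\right) + E} = \left(27296 + 13999\right) + \frac{5007 + 3616}{\left(-7026 - 2986\right) + \frac{1}{50764}} = 41295 + \frac{8623}{-10012 + \frac{1}{50764}} = 41295 + \frac{8623}{- \frac{508249167}{50764}} = 41295 + 8623 \left(- \frac{50764}{508249167}\right) = 41295 - \frac{437737972}{508249167} = \frac{20987711613293}{508249167}$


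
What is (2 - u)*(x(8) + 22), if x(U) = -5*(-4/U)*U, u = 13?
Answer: -462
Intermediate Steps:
x(U) = 20 (x(U) = -5*(-4) = 20)
(2 - u)*(x(8) + 22) = (2 - 1*13)*(20 + 22) = (2 - 13)*42 = -11*42 = -462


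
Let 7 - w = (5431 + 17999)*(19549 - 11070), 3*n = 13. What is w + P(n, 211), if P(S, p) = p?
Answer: -198662752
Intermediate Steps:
n = 13/3 (n = (⅓)*13 = 13/3 ≈ 4.3333)
w = -198662963 (w = 7 - (5431 + 17999)*(19549 - 11070) = 7 - 23430*8479 = 7 - 1*198662970 = 7 - 198662970 = -198662963)
w + P(n, 211) = -198662963 + 211 = -198662752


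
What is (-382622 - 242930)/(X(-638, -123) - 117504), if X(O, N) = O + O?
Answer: 156388/29695 ≈ 5.2665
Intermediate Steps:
X(O, N) = 2*O
(-382622 - 242930)/(X(-638, -123) - 117504) = (-382622 - 242930)/(2*(-638) - 117504) = -625552/(-1276 - 117504) = -625552/(-118780) = -625552*(-1/118780) = 156388/29695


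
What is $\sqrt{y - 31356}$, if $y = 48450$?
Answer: $\sqrt{17094} \approx 130.74$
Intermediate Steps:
$\sqrt{y - 31356} = \sqrt{48450 - 31356} = \sqrt{17094}$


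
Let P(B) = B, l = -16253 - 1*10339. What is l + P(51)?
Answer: -26541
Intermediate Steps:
l = -26592 (l = -16253 - 10339 = -26592)
l + P(51) = -26592 + 51 = -26541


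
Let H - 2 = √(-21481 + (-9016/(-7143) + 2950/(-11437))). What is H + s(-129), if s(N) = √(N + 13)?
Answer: 2 + 2*I*√29 + I*√143357273622849787239/81694491 ≈ 2.0 + 157.33*I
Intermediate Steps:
s(N) = √(13 + N)
H = 2 + I*√143357273622849787239/81694491 (H = 2 + √(-21481 + (-9016/(-7143) + 2950/(-11437))) = 2 + √(-21481 + (-9016*(-1/7143) + 2950*(-1/11437))) = 2 + √(-21481 + (9016/7143 - 2950/11437)) = 2 + √(-21481 + 82044142/81694491) = 2 + √(-1754797317029/81694491) = 2 + I*√143357273622849787239/81694491 ≈ 2.0 + 146.56*I)
H + s(-129) = (2 + I*√143357273622849787239/81694491) + √(13 - 129) = (2 + I*√143357273622849787239/81694491) + √(-116) = (2 + I*√143357273622849787239/81694491) + 2*I*√29 = 2 + 2*I*√29 + I*√143357273622849787239/81694491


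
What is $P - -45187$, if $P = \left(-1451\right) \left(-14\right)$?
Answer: $65501$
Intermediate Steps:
$P = 20314$
$P - -45187 = 20314 - -45187 = 20314 + 45187 = 65501$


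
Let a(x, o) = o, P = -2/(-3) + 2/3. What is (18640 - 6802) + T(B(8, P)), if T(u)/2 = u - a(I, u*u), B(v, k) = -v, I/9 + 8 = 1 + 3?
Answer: 11694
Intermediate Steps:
I = -36 (I = -72 + 9*(1 + 3) = -72 + 9*4 = -72 + 36 = -36)
P = 4/3 (P = -2*(-⅓) + 2*(⅓) = ⅔ + ⅔ = 4/3 ≈ 1.3333)
T(u) = -2*u² + 2*u (T(u) = 2*(u - u*u) = 2*(u - u²) = -2*u² + 2*u)
(18640 - 6802) + T(B(8, P)) = (18640 - 6802) + 2*(-1*8)*(1 - (-1)*8) = 11838 + 2*(-8)*(1 - 1*(-8)) = 11838 + 2*(-8)*(1 + 8) = 11838 + 2*(-8)*9 = 11838 - 144 = 11694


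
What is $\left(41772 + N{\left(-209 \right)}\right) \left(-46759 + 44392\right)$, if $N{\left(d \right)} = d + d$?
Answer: $-97884918$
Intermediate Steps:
$N{\left(d \right)} = 2 d$
$\left(41772 + N{\left(-209 \right)}\right) \left(-46759 + 44392\right) = \left(41772 + 2 \left(-209\right)\right) \left(-46759 + 44392\right) = \left(41772 - 418\right) \left(-2367\right) = 41354 \left(-2367\right) = -97884918$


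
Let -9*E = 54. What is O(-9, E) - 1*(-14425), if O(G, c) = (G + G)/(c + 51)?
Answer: 72123/5 ≈ 14425.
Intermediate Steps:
E = -6 (E = -⅑*54 = -6)
O(G, c) = 2*G/(51 + c) (O(G, c) = (2*G)/(51 + c) = 2*G/(51 + c))
O(-9, E) - 1*(-14425) = 2*(-9)/(51 - 6) - 1*(-14425) = 2*(-9)/45 + 14425 = 2*(-9)*(1/45) + 14425 = -⅖ + 14425 = 72123/5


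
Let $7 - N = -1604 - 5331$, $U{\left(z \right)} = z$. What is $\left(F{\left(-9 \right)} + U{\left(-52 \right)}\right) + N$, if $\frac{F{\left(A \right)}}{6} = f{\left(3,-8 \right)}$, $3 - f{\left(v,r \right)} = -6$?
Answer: $6944$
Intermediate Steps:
$f{\left(v,r \right)} = 9$ ($f{\left(v,r \right)} = 3 - -6 = 3 + 6 = 9$)
$N = 6942$ ($N = 7 - \left(-1604 - 5331\right) = 7 - -6935 = 7 + 6935 = 6942$)
$F{\left(A \right)} = 54$ ($F{\left(A \right)} = 6 \cdot 9 = 54$)
$\left(F{\left(-9 \right)} + U{\left(-52 \right)}\right) + N = \left(54 - 52\right) + 6942 = 2 + 6942 = 6944$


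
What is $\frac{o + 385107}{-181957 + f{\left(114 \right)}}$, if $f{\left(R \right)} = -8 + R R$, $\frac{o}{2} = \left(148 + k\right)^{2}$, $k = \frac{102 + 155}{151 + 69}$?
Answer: $- \frac{3465514963}{1363016600} \approx -2.5425$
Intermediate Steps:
$k = \frac{257}{220} \approx 1.1682$
$o = \frac{1076955489}{24200}$ ($o = 2 \left(148 + \frac{257}{220}\right)^{2} = 2 \left(\frac{32817}{220}\right)^{2} = 2 \cdot \frac{1076955489}{48400} = \frac{1076955489}{24200} \approx 44502.0$)
$f{\left(R \right)} = -8 + R^{2}$
$\frac{o + 385107}{-181957 + f{\left(114 \right)}} = \frac{\frac{1076955489}{24200} + 385107}{-181957 - \left(8 - 114^{2}\right)} = \frac{10396544889}{24200 \left(-181957 + \left(-8 + 12996\right)\right)} = \frac{10396544889}{24200 \left(-181957 + 12988\right)} = \frac{10396544889}{24200 \left(-168969\right)} = \frac{10396544889}{24200} \left(- \frac{1}{168969}\right) = - \frac{3465514963}{1363016600}$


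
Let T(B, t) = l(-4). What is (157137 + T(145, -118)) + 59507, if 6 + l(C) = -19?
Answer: 216619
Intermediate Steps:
l(C) = -25 (l(C) = -6 - 19 = -25)
T(B, t) = -25
(157137 + T(145, -118)) + 59507 = (157137 - 25) + 59507 = 157112 + 59507 = 216619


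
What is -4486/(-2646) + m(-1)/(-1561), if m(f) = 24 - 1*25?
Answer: 500378/295029 ≈ 1.6960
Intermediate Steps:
m(f) = -1 (m(f) = 24 - 25 = -1)
-4486/(-2646) + m(-1)/(-1561) = -4486/(-2646) - 1/(-1561) = -4486*(-1/2646) - 1*(-1/1561) = 2243/1323 + 1/1561 = 500378/295029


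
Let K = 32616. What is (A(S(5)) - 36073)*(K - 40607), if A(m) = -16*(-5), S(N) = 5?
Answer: 287620063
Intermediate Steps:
A(m) = 80
(A(S(5)) - 36073)*(K - 40607) = (80 - 36073)*(32616 - 40607) = -35993*(-7991) = 287620063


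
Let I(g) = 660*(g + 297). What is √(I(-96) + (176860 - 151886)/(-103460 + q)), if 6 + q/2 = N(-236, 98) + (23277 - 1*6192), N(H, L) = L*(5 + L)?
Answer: √79999808749081/24557 ≈ 364.22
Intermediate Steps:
q = 54346 (q = -12 + 2*(98*(5 + 98) + (23277 - 1*6192)) = -12 + 2*(98*103 + (23277 - 6192)) = -12 + 2*(10094 + 17085) = -12 + 2*27179 = -12 + 54358 = 54346)
I(g) = 196020 + 660*g (I(g) = 660*(297 + g) = 196020 + 660*g)
√(I(-96) + (176860 - 151886)/(-103460 + q)) = √((196020 + 660*(-96)) + (176860 - 151886)/(-103460 + 54346)) = √((196020 - 63360) + 24974/(-49114)) = √(132660 + 24974*(-1/49114)) = √(132660 - 12487/24557) = √(3257719133/24557) = √79999808749081/24557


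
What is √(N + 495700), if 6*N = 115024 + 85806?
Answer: √4762545/3 ≈ 727.44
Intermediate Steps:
N = 100415/3 (N = (115024 + 85806)/6 = (⅙)*200830 = 100415/3 ≈ 33472.)
√(N + 495700) = √(100415/3 + 495700) = √(1587515/3) = √4762545/3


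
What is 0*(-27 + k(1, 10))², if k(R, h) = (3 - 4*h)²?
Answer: 0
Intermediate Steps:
0*(-27 + k(1, 10))² = 0*(-27 + (-3 + 4*10)²)² = 0*(-27 + (-3 + 40)²)² = 0*(-27 + 37²)² = 0*(-27 + 1369)² = 0*1342² = 0*1800964 = 0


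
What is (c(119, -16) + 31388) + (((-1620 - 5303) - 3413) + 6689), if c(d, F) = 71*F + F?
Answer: 26589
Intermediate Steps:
c(d, F) = 72*F
(c(119, -16) + 31388) + (((-1620 - 5303) - 3413) + 6689) = (72*(-16) + 31388) + (((-1620 - 5303) - 3413) + 6689) = (-1152 + 31388) + ((-6923 - 3413) + 6689) = 30236 + (-10336 + 6689) = 30236 - 3647 = 26589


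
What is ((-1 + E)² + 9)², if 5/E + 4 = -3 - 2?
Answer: 855625/6561 ≈ 130.41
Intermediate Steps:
E = -5/9 (E = 5/(-4 + (-3 - 2)) = 5/(-4 - 5) = 5/(-9) = 5*(-⅑) = -5/9 ≈ -0.55556)
((-1 + E)² + 9)² = ((-1 - 5/9)² + 9)² = ((-14/9)² + 9)² = (196/81 + 9)² = (925/81)² = 855625/6561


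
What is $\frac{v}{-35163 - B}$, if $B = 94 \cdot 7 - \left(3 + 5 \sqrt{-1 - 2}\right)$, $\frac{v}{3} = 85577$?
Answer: $- \frac{9195590958}{1282929199} - \frac{1283655 i \sqrt{3}}{1282929199} \approx -7.1677 - 0.001733 i$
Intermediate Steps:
$v = 256731$ ($v = 3 \cdot 85577 = 256731$)
$B = 655 - 5 i \sqrt{3}$ ($B = 658 - \left(3 + 5 \sqrt{-3}\right) = 658 - \left(3 + 5 i \sqrt{3}\right) = 655 - 5 i \sqrt{3} \approx 655.0 - 8.6602 i$)
$\frac{v}{-35163 - B} = \frac{256731}{-35163 - \left(655 - 5 i \sqrt{3}\right)} = \frac{256731}{-35818 + 5 i \sqrt{3}}$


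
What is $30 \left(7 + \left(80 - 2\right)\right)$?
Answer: $2550$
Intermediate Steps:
$30 \left(7 + \left(80 - 2\right)\right) = 30 \left(7 + 78\right) = 30 \cdot 85 = 2550$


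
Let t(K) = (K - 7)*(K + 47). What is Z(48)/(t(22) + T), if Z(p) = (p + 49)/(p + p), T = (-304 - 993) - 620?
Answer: -97/84672 ≈ -0.0011456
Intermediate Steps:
t(K) = (-7 + K)*(47 + K)
T = -1917 (T = -1297 - 620 = -1917)
Z(p) = (49 + p)/(2*p) (Z(p) = (49 + p)/((2*p)) = (49 + p)*(1/(2*p)) = (49 + p)/(2*p))
Z(48)/(t(22) + T) = ((½)*(49 + 48)/48)/((-329 + 22² + 40*22) - 1917) = ((½)*(1/48)*97)/((-329 + 484 + 880) - 1917) = 97/(96*(1035 - 1917)) = (97/96)/(-882) = (97/96)*(-1/882) = -97/84672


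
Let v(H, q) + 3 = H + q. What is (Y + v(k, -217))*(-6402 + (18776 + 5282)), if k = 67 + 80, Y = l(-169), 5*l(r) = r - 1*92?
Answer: -11052656/5 ≈ -2.2105e+6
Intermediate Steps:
l(r) = -92/5 + r/5 (l(r) = (r - 1*92)/5 = (r - 92)/5 = (-92 + r)/5 = -92/5 + r/5)
Y = -261/5 (Y = -92/5 + (⅕)*(-169) = -92/5 - 169/5 = -261/5 ≈ -52.200)
k = 147
v(H, q) = -3 + H + q (v(H, q) = -3 + (H + q) = -3 + H + q)
(Y + v(k, -217))*(-6402 + (18776 + 5282)) = (-261/5 + (-3 + 147 - 217))*(-6402 + (18776 + 5282)) = (-261/5 - 73)*(-6402 + 24058) = -626/5*17656 = -11052656/5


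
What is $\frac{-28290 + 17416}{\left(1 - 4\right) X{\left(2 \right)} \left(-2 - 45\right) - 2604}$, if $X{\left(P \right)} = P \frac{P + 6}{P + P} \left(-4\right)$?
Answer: $\frac{5437}{2430} \approx 2.2374$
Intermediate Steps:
$X{\left(P \right)} = -12 - 2 P$ ($X{\left(P \right)} = P \frac{6 + P}{2 P} \left(-4\right) = \left(3 + \frac{P}{2}\right) \left(-4\right) = -12 - 2 P$)
$\frac{-28290 + 17416}{\left(1 - 4\right) X{\left(2 \right)} \left(-2 - 45\right) - 2604} = \frac{-28290 + 17416}{\left(1 - 4\right) \left(-12 - 4\right) \left(-2 - 45\right) - 2604} = - \frac{10874}{- 3 \left(-12 - 4\right) \left(-47\right) - 2604} = - \frac{10874}{\left(-3\right) \left(-16\right) \left(-47\right) - 2604} = - \frac{10874}{48 \left(-47\right) - 2604} = - \frac{10874}{-2256 - 2604} = - \frac{10874}{-4860} = \left(-10874\right) \left(- \frac{1}{4860}\right) = \frac{5437}{2430}$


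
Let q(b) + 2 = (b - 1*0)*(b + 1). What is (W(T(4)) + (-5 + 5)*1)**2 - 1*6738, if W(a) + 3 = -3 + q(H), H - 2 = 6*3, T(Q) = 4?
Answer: 163006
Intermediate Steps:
H = 20 (H = 2 + 6*3 = 2 + 18 = 20)
q(b) = -2 + b*(1 + b) (q(b) = -2 + (b - 1*0)*(b + 1) = -2 + (b + 0)*(1 + b) = -2 + b*(1 + b))
W(a) = 412 (W(a) = -3 + (-3 + (-2 + 20 + 20**2)) = -3 + (-3 + (-2 + 20 + 400)) = -3 + (-3 + 418) = -3 + 415 = 412)
(W(T(4)) + (-5 + 5)*1)**2 - 1*6738 = (412 + (-5 + 5)*1)**2 - 1*6738 = (412 + 0*1)**2 - 6738 = (412 + 0)**2 - 6738 = 412**2 - 6738 = 169744 - 6738 = 163006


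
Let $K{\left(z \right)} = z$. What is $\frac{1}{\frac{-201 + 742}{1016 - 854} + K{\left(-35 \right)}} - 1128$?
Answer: $- \frac{5785674}{5129} \approx -1128.0$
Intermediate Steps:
$\frac{1}{\frac{-201 + 742}{1016 - 854} + K{\left(-35 \right)}} - 1128 = \frac{1}{\frac{-201 + 742}{1016 - 854} - 35} - 1128 = \frac{1}{\frac{541}{162} - 35} - 1128 = \frac{1}{- \frac{5129}{162}} - 1128 = - \frac{162}{5129} - 1128 = - \frac{5785674}{5129}$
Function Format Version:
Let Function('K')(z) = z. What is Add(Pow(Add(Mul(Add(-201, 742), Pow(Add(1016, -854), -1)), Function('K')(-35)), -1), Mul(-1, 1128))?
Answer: Rational(-5785674, 5129) ≈ -1128.0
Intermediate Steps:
Add(Pow(Add(Mul(Add(-201, 742), Pow(Add(1016, -854), -1)), Function('K')(-35)), -1), Mul(-1, 1128)) = Add(Pow(Add(Mul(Add(-201, 742), Pow(Add(1016, -854), -1)), -35), -1), Mul(-1, 1128)) = Add(Pow(Add(Mul(541, Pow(162, -1)), -35), -1), -1128) = Add(Pow(Add(Mul(541, Rational(1, 162)), -35), -1), -1128) = Add(Pow(Add(Rational(541, 162), -35), -1), -1128) = Add(Pow(Rational(-5129, 162), -1), -1128) = Add(Rational(-162, 5129), -1128) = Rational(-5785674, 5129)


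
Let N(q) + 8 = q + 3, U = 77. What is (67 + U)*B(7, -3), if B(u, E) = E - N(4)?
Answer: -288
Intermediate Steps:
N(q) = -5 + q (N(q) = -8 + (q + 3) = -8 + (3 + q) = -5 + q)
B(u, E) = 1 + E (B(u, E) = E - (-5 + 4) = E - 1*(-1) = E + 1 = 1 + E)
(67 + U)*B(7, -3) = (67 + 77)*(1 - 3) = 144*(-2) = -288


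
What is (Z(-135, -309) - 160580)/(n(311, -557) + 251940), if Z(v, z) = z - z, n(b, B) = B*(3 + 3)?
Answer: -11470/17757 ≈ -0.64594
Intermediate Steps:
n(b, B) = 6*B (n(b, B) = B*6 = 6*B)
Z(v, z) = 0
(Z(-135, -309) - 160580)/(n(311, -557) + 251940) = (0 - 160580)/(6*(-557) + 251940) = -160580/(-3342 + 251940) = -160580/248598 = -160580*1/248598 = -11470/17757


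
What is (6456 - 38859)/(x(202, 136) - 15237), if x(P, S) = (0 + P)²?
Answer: -32403/25567 ≈ -1.2674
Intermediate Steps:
x(P, S) = P²
(6456 - 38859)/(x(202, 136) - 15237) = (6456 - 38859)/(202² - 15237) = -32403/(40804 - 15237) = -32403/25567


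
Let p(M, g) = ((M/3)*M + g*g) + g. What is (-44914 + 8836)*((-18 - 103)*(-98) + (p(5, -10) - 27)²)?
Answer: -1834181468/3 ≈ -6.1139e+8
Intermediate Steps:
p(M, g) = g + g² + M²/3 (p(M, g) = ((M*(⅓))*M + g²) + g = ((M/3)*M + g²) + g = (M²/3 + g²) + g = (g² + M²/3) + g = g + g² + M²/3)
(-44914 + 8836)*((-18 - 103)*(-98) + (p(5, -10) - 27)²) = (-44914 + 8836)*((-18 - 103)*(-98) + ((-10 + (-10)² + (⅓)*5²) - 27)²) = -36078*(-121*(-98) + ((-10 + 100 + (⅓)*25) - 27)²) = -36078*(11858 + ((-10 + 100 + 25/3) - 27)²) = -36078*(11858 + (295/3 - 27)²) = -36078*(11858 + (214/3)²) = -36078*(11858 + 45796/9) = -36078*152518/9 = -1834181468/3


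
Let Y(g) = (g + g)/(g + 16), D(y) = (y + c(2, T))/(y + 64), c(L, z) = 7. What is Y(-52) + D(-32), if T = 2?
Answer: 607/288 ≈ 2.1076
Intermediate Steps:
D(y) = (7 + y)/(64 + y) (D(y) = (y + 7)/(y + 64) = (7 + y)/(64 + y))
Y(g) = 2*g/(16 + g) (Y(g) = (2*g)/(16 + g) = 2*g/(16 + g))
Y(-52) + D(-32) = 2*(-52)/(16 - 52) + (7 - 32)/(64 - 32) = 2*(-52)/(-36) - 25/32 = 2*(-52)*(-1/36) + (1/32)*(-25) = 26/9 - 25/32 = 607/288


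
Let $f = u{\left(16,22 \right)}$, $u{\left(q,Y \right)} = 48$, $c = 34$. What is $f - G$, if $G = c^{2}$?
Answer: $-1108$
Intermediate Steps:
$f = 48$
$G = 1156$ ($G = 34^{2} = 1156$)
$f - G = 48 - 1156 = -1108$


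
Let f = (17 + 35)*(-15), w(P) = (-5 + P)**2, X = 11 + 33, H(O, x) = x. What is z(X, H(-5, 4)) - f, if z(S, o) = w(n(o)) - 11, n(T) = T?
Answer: 770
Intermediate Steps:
X = 44
z(S, o) = -11 + (-5 + o)**2 (z(S, o) = (-5 + o)**2 - 11 = -11 + (-5 + o)**2)
f = -780 (f = 52*(-15) = -780)
z(X, H(-5, 4)) - f = (-11 + (-5 + 4)**2) - 1*(-780) = (-11 + (-1)**2) + 780 = (-11 + 1) + 780 = -10 + 780 = 770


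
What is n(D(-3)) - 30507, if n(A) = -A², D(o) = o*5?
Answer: -30732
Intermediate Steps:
D(o) = 5*o
n(D(-3)) - 30507 = -(5*(-3))² - 30507 = -1*(-15)² - 30507 = -1*225 - 30507 = -225 - 30507 = -30732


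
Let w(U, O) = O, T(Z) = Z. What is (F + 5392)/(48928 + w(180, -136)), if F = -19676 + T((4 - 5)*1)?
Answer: -14285/48792 ≈ -0.29277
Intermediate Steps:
F = -19677 (F = -19676 + (4 - 5)*1 = -19676 - 1*1 = -19676 - 1 = -19677)
(F + 5392)/(48928 + w(180, -136)) = (-19677 + 5392)/(48928 - 136) = -14285/48792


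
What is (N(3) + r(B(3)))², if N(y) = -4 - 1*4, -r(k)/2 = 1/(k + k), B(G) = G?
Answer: 625/9 ≈ 69.444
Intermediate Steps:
r(k) = -1/k (r(k) = -2/(k + k) = -2*1/(2*k) = -1/k)
N(y) = -8 (N(y) = -4 - 4 = -8)
(N(3) + r(B(3)))² = (-8 - 1/3)² = (-8 - 1*⅓)² = (-8 - ⅓)² = (-25/3)² = 625/9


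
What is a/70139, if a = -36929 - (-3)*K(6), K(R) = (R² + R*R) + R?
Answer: -36695/70139 ≈ -0.52318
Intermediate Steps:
K(R) = R + 2*R² (K(R) = (R² + R²) + R = 2*R² + R = R + 2*R²)
a = -36695 (a = -36929 - (-3)*6*(1 + 2*6) = -36929 - (-3)*6*(1 + 12) = -36929 - (-3)*6*13 = -36929 - (-3)*78 = -36929 - 1*(-234) = -36929 + 234 = -36695)
a/70139 = -36695/70139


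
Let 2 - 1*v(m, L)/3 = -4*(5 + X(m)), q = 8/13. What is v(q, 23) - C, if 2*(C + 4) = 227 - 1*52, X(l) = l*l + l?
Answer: -1883/338 ≈ -5.5710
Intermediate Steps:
q = 8/13 (q = 8*(1/13) = 8/13 ≈ 0.61539)
X(l) = l + l² (X(l) = l² + l = l + l²)
v(m, L) = 66 + 12*m*(1 + m) (v(m, L) = 6 - (-12)*(5 + m*(1 + m)) = 6 - 3*(-20 - 4*m*(1 + m)) = 6 + (60 + 12*m*(1 + m)) = 66 + 12*m*(1 + m))
C = 167/2 (C = -4 + (227 - 1*52)/2 = -4 + (227 - 52)/2 = -4 + (½)*175 = -4 + 175/2 = 167/2 ≈ 83.500)
v(q, 23) - C = (66 + 12*(8/13)*(1 + 8/13)) - 1*167/2 = (66 + 12*(8/13)*(21/13)) - 167/2 = (66 + 2016/169) - 167/2 = 13170/169 - 167/2 = -1883/338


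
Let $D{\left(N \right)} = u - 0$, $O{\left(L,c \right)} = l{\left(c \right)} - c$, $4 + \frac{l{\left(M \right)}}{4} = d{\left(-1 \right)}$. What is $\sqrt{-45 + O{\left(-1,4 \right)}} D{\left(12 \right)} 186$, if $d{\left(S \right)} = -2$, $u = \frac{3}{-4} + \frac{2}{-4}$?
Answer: $- \frac{465 i \sqrt{73}}{2} \approx - 1986.5 i$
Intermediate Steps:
$u = - \frac{5}{4}$ ($u = 3 \left(- \frac{1}{4}\right) + 2 \left(- \frac{1}{4}\right) = - \frac{3}{4} - \frac{1}{2} = - \frac{5}{4} \approx -1.25$)
$l{\left(M \right)} = -24$ ($l{\left(M \right)} = -16 + 4 \left(-2\right) = -16 - 8 = -24$)
$O{\left(L,c \right)} = -24 - c$
$D{\left(N \right)} = - \frac{5}{4}$ ($D{\left(N \right)} = - \frac{5}{4} - 0 = - \frac{5}{4} + 0 = - \frac{5}{4}$)
$\sqrt{-45 + O{\left(-1,4 \right)}} D{\left(12 \right)} 186 = \sqrt{-45 - 28} \left(- \frac{5}{4}\right) 186 = \sqrt{-73} \left(- \frac{5}{4}\right) 186 = i \sqrt{73} \left(- \frac{5}{4}\right) 186 = - \frac{5 i \sqrt{73}}{4} \cdot 186 = - \frac{465 i \sqrt{73}}{2}$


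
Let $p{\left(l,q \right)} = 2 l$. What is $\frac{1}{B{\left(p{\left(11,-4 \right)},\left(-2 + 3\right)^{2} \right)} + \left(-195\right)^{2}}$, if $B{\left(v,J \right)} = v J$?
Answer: $\frac{1}{38047} \approx 2.6283 \cdot 10^{-5}$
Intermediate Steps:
$B{\left(v,J \right)} = J v$
$\frac{1}{B{\left(p{\left(11,-4 \right)},\left(-2 + 3\right)^{2} \right)} + \left(-195\right)^{2}} = \frac{1}{\left(-2 + 3\right)^{2} \cdot 2 \cdot 11 + \left(-195\right)^{2}} = \frac{1}{1^{2} \cdot 22 + 38025} = \frac{1}{1 \cdot 22 + 38025} = \frac{1}{22 + 38025} = \frac{1}{38047}$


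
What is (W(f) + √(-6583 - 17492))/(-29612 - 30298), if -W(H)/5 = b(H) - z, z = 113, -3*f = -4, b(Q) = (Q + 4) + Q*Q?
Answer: -953/107838 - I*√107/3994 ≈ -0.0088373 - 0.0025899*I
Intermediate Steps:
b(Q) = 4 + Q + Q² (b(Q) = (4 + Q) + Q² = 4 + Q + Q²)
f = 4/3 (f = -⅓*(-4) = 4/3 ≈ 1.3333)
W(H) = 545 - 5*H - 5*H² (W(H) = -5*((4 + H + H²) - 1*113) = -5*((4 + H + H²) - 113) = -5*(-109 + H + H²) = 545 - 5*H - 5*H²)
(W(f) + √(-6583 - 17492))/(-29612 - 30298) = ((545 - 5*4/3 - 5*(4/3)²) + √(-6583 - 17492))/(-29612 - 30298) = ((545 - 20/3 - 5*16/9) + √(-24075))/(-59910) = ((545 - 20/3 - 80/9) + 15*I*√107)*(-1/59910) = (4765/9 + 15*I*√107)*(-1/59910) = -953/107838 - I*√107/3994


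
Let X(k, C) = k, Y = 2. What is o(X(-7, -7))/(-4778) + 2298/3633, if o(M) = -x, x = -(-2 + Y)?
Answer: 766/1211 ≈ 0.63253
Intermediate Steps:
x = 0 (x = -(-2 + 2) = -1*0 = 0)
o(M) = 0 (o(M) = -1*0 = 0)
o(X(-7, -7))/(-4778) + 2298/3633 = 0/(-4778) + 2298/3633 = 0*(-1/4778) + 2298*(1/3633) = 0 + 766/1211 = 766/1211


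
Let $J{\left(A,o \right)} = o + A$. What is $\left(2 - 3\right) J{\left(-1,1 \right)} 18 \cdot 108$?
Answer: $0$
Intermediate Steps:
$J{\left(A,o \right)} = A + o$
$\left(2 - 3\right) J{\left(-1,1 \right)} 18 \cdot 108 = \left(2 - 3\right) \left(-1 + 1\right) 18 \cdot 108 = \left(-1\right) 0 \cdot 1944 = 0 \cdot 1944 = 0$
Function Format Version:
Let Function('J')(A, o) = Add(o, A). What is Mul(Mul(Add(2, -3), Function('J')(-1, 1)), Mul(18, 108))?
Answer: 0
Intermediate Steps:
Function('J')(A, o) = Add(A, o)
Mul(Mul(Add(2, -3), Function('J')(-1, 1)), Mul(18, 108)) = Mul(Mul(Add(2, -3), Add(-1, 1)), Mul(18, 108)) = Mul(Mul(-1, 0), 1944) = Mul(0, 1944) = 0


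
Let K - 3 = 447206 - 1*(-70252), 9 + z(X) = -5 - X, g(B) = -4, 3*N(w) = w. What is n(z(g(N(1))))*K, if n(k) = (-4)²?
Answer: 8279376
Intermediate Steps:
N(w) = w/3
z(X) = -14 - X (z(X) = -9 + (-5 - X) = -14 - X)
K = 517461 (K = 3 + (447206 - 1*(-70252)) = 3 + (447206 + 70252) = 3 + 517458 = 517461)
n(k) = 16
n(z(g(N(1))))*K = 16*517461 = 8279376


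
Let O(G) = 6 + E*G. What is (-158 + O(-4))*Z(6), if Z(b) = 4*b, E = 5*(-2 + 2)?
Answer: -3648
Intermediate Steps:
E = 0 (E = 5*0 = 0)
O(G) = 6 (O(G) = 6 + 0*G = 6 + 0 = 6)
(-158 + O(-4))*Z(6) = (-158 + 6)*(4*6) = -152*24 = -3648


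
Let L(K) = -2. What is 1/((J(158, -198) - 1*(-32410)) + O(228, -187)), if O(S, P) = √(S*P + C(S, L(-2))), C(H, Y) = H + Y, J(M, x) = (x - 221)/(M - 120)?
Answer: 46784118/1515818647961 - 1444*I*√42410/1515818647961 ≈ 3.0864e-5 - 1.9618e-7*I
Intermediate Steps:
J(M, x) = (-221 + x)/(-120 + M)
O(S, P) = √(-2 + S + P*S) (O(S, P) = √(S*P + (S - 2)) = √(P*S + (-2 + S)) = √(-2 + S + P*S))
1/((J(158, -198) - 1*(-32410)) + O(228, -187)) = 1/(((-221 - 198)/(-120 + 158) - 1*(-32410)) + √(-2 + 228 - 187*228)) = 1/((-419/38 + 32410) + √(-2 + 228 - 42636)) = 1/(((1/38)*(-419) + 32410) + √(-42410)) = 1/((-419/38 + 32410) + I*√42410) = 1/(1231161/38 + I*√42410)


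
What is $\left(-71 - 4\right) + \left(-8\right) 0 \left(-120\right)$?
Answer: $-75$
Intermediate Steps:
$\left(-71 - 4\right) + \left(-8\right) 0 \left(-120\right) = -75 + 0 \left(-120\right) = -75 + 0 = -75$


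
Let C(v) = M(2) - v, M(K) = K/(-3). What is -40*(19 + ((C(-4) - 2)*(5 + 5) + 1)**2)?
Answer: -80800/9 ≈ -8977.8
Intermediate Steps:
M(K) = -K/3 (M(K) = K*(-1/3) = -K/3)
C(v) = -2/3 - v (C(v) = -1/3*2 - v = -2/3 - v)
-40*(19 + ((C(-4) - 2)*(5 + 5) + 1)**2) = -40*(19 + (((-2/3 - 1*(-4)) - 2)*(5 + 5) + 1)**2) = -40*(19 + (((-2/3 + 4) - 2)*10 + 1)**2) = -40*(19 + ((10/3 - 2)*10 + 1)**2) = -40*(19 + ((4/3)*10 + 1)**2) = -40*(19 + (40/3 + 1)**2) = -40*(19 + (43/3)**2) = -40*(19 + 1849/9) = -40*2020/9 = -80800/9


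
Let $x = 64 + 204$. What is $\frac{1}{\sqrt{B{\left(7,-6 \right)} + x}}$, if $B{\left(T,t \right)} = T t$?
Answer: $\frac{\sqrt{226}}{226} \approx 0.066519$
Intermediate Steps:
$x = 268$
$\frac{1}{\sqrt{B{\left(7,-6 \right)} + x}} = \frac{1}{\sqrt{7 \left(-6\right) + 268}} = \frac{1}{\sqrt{-42 + 268}} = \frac{1}{\sqrt{226}} = \frac{\sqrt{226}}{226}$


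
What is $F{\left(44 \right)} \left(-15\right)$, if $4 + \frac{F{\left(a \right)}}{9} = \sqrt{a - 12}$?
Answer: $540 - 540 \sqrt{2} \approx -223.68$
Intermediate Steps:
$F{\left(a \right)} = -36 + 9 \sqrt{-12 + a}$ ($F{\left(a \right)} = -36 + 9 \sqrt{a - 12} = -36 + 9 \sqrt{-12 + a}$)
$F{\left(44 \right)} \left(-15\right) = \left(-36 + 9 \sqrt{-12 + 44}\right) \left(-15\right) = \left(-36 + 9 \sqrt{32}\right) \left(-15\right) = \left(-36 + 9 \cdot 4 \sqrt{2}\right) \left(-15\right) = \left(-36 + 36 \sqrt{2}\right) \left(-15\right) = 540 - 540 \sqrt{2}$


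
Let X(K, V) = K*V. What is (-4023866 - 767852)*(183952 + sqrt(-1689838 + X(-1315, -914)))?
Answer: -881446109536 - 9583436*I*sqrt(121982) ≈ -8.8145e+11 - 3.3471e+9*I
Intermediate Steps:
(-4023866 - 767852)*(183952 + sqrt(-1689838 + X(-1315, -914))) = (-4023866 - 767852)*(183952 + sqrt(-1689838 - 1315*(-914))) = -4791718*(183952 + sqrt(-1689838 + 1201910)) = -4791718*(183952 + sqrt(-487928)) = -4791718*(183952 + 2*I*sqrt(121982)) = -881446109536 - 9583436*I*sqrt(121982)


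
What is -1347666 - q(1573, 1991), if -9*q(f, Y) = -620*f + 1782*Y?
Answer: -9556292/9 ≈ -1.0618e+6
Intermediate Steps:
q(f, Y) = -198*Y + 620*f/9 (q(f, Y) = -(-620*f + 1782*Y)/9 = -198*Y + 620*f/9)
-1347666 - q(1573, 1991) = -1347666 - (-198*1991 + (620/9)*1573) = -1347666 - (-394218 + 975260/9) = -1347666 - 1*(-2572702/9) = -1347666 + 2572702/9 = -9556292/9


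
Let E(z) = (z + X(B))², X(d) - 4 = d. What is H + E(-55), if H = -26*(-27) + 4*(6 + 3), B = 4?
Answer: 2947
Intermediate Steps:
X(d) = 4 + d
E(z) = (8 + z)² (E(z) = (z + (4 + 4))² = (z + 8)² = (8 + z)²)
H = 738 (H = 702 + 4*9 = 702 + 36 = 738)
H + E(-55) = 738 + (8 - 55)² = 738 + (-47)² = 738 + 2209 = 2947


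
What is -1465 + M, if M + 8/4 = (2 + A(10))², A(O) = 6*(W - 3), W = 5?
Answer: -1271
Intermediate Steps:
A(O) = 12 (A(O) = 6*(5 - 3) = 6*2 = 12)
M = 194 (M = -2 + (2 + 12)² = -2 + 14² = -2 + 196 = 194)
-1465 + M = -1465 + 194 = -1271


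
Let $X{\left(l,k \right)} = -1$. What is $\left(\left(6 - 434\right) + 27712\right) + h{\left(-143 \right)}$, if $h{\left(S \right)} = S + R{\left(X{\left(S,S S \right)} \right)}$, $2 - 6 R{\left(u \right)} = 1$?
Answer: $\frac{162847}{6} \approx 27141.0$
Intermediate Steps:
$R{\left(u \right)} = \frac{1}{6}$ ($R{\left(u \right)} = \frac{1}{3} - \frac{1}{6} = \frac{1}{6}$)
$h{\left(S \right)} = \frac{1}{6} + S$ ($h{\left(S \right)} = S + \frac{1}{6} = \frac{1}{6} + S$)
$\left(\left(6 - 434\right) + 27712\right) + h{\left(-143 \right)} = \left(\left(6 - 434\right) + 27712\right) + \left(\frac{1}{6} - 143\right) = \left(\left(6 - 434\right) + 27712\right) - \frac{857}{6} = \left(-428 + 27712\right) - \frac{857}{6} = 27284 - \frac{857}{6} = \frac{162847}{6}$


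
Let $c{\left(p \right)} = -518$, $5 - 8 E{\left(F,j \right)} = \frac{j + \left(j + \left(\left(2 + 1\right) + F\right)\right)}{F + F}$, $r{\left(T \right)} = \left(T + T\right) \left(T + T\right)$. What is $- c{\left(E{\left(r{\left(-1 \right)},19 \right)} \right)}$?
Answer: $518$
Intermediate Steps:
$r{\left(T \right)} = 4 T^{2}$ ($r{\left(T \right)} = 2 T 2 T = 4 T^{2}$)
$E{\left(F,j \right)} = \frac{5}{8} - \frac{3 + F + 2 j}{16 F}$ ($E{\left(F,j \right)} = \frac{5}{8} - \frac{\left(j + \left(j + \left(\left(2 + 1\right) + F\right)\right)\right) \frac{1}{F + F}}{8} = \frac{5}{8} - \frac{\left(j + \left(j + \left(3 + F\right)\right)\right) \frac{1}{2 F}}{8} = \frac{5}{8} - \frac{\left(j + \left(3 + F + j\right)\right) \frac{1}{2 F}}{8} = \frac{5}{8} - \frac{\left(3 + F + 2 j\right) \frac{1}{2 F}}{8} = \frac{5}{8} - \frac{\frac{1}{2} \frac{1}{F} \left(3 + F + 2 j\right)}{8} = \frac{5}{8} - \frac{3 + F + 2 j}{16 F}$)
$- c{\left(E{\left(r{\left(-1 \right)},19 \right)} \right)} = \left(-1\right) \left(-518\right) = 518$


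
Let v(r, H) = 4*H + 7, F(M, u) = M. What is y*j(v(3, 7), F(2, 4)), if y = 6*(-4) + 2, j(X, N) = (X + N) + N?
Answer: -858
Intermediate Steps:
v(r, H) = 7 + 4*H
j(X, N) = X + 2*N (j(X, N) = (N + X) + N = X + 2*N)
y = -22 (y = -24 + 2 = -22)
y*j(v(3, 7), F(2, 4)) = -22*((7 + 4*7) + 2*2) = -22*((7 + 28) + 4) = -22*(35 + 4) = -22*39 = -858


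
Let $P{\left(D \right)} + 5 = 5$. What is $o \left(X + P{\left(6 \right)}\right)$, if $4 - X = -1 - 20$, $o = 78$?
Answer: $1950$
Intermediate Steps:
$X = 25$ ($X = 4 - \left(-1 - 20\right) = 4 - -21 = 4 + 21 = 25$)
$P{\left(D \right)} = 0$ ($P{\left(D \right)} = -5 + 5 = 0$)
$o \left(X + P{\left(6 \right)}\right) = 78 \left(25 + 0\right) = 78 \cdot 25 = 1950$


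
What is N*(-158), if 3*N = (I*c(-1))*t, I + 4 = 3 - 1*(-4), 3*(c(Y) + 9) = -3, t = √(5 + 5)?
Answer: 1580*√10 ≈ 4996.4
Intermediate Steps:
t = √10 ≈ 3.1623
c(Y) = -10 (c(Y) = -9 + (⅓)*(-3) = -9 - 1 = -10)
I = 3 (I = -4 + (3 - 1*(-4)) = -4 + (3 + 4) = -4 + 7 = 3)
N = -10*√10 (N = ((3*(-10))*√10)/3 = (-30*√10)/3 = -10*√10 ≈ -31.623)
N*(-158) = -10*√10*(-158) = 1580*√10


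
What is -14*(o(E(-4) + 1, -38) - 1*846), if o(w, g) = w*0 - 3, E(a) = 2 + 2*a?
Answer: 11886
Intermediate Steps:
o(w, g) = -3 (o(w, g) = 0 - 3 = -3)
-14*(o(E(-4) + 1, -38) - 1*846) = -14*(-3 - 1*846) = -14*(-3 - 846) = -14*(-849) = 11886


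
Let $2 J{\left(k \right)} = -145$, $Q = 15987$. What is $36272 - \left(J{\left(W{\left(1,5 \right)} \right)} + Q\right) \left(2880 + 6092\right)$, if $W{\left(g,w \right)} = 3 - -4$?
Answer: $-142748622$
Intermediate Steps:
$W{\left(g,w \right)} = 7$ ($W{\left(g,w \right)} = 3 + 4 = 7$)
$J{\left(k \right)} = - \frac{145}{2}$ ($J{\left(k \right)} = \frac{1}{2} \left(-145\right) = - \frac{145}{2}$)
$36272 - \left(J{\left(W{\left(1,5 \right)} \right)} + Q\right) \left(2880 + 6092\right) = 36272 - \left(- \frac{145}{2} + 15987\right) \left(2880 + 6092\right) = 36272 - \frac{31829}{2} \cdot 8972 = 36272 - 142784894 = -142748622$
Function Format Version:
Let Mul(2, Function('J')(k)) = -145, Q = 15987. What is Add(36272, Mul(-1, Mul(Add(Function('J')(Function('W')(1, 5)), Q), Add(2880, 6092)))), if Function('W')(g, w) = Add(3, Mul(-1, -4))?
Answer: -142748622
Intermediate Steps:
Function('W')(g, w) = 7 (Function('W')(g, w) = Add(3, 4) = 7)
Function('J')(k) = Rational(-145, 2) (Function('J')(k) = Mul(Rational(1, 2), -145) = Rational(-145, 2))
Add(36272, Mul(-1, Mul(Add(Function('J')(Function('W')(1, 5)), Q), Add(2880, 6092)))) = Add(36272, Mul(-1, Mul(Add(Rational(-145, 2), 15987), Add(2880, 6092)))) = Add(36272, Mul(-1, Mul(Rational(31829, 2), 8972))) = Add(36272, Mul(-1, 142784894)) = Add(36272, -142784894) = -142748622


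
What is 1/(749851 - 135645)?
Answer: 1/614206 ≈ 1.6281e-6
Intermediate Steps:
1/(749851 - 135645) = 1/614206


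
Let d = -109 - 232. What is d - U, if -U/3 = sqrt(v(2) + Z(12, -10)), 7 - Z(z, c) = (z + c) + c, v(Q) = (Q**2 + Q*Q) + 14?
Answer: -341 + 3*sqrt(37) ≈ -322.75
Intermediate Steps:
v(Q) = 14 + 2*Q**2 (v(Q) = (Q**2 + Q**2) + 14 = 2*Q**2 + 14 = 14 + 2*Q**2)
d = -341
Z(z, c) = 7 - z - 2*c (Z(z, c) = 7 - ((z + c) + c) = 7 - ((c + z) + c) = 7 - (z + 2*c) = 7 + (-z - 2*c) = 7 - z - 2*c)
U = -3*sqrt(37) (U = -3*sqrt((14 + 2*2**2) + (7 - 1*12 - 2*(-10))) = -3*sqrt((14 + 2*4) + (7 - 12 + 20)) = -3*sqrt((14 + 8) + 15) = -3*sqrt(22 + 15) = -3*sqrt(37) ≈ -18.248)
d - U = -341 - (-3)*sqrt(37) = -341 + 3*sqrt(37)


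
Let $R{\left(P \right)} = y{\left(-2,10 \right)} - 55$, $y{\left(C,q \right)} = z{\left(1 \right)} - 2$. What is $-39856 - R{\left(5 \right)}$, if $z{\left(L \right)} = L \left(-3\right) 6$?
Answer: $-39781$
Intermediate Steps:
$z{\left(L \right)} = - 18 L$ ($z{\left(L \right)} = - 3 L 6 = - 18 L$)
$y{\left(C,q \right)} = -20$ ($y{\left(C,q \right)} = \left(-18\right) 1 - 2 = -18 - 2 = -20$)
$R{\left(P \right)} = -75$ ($R{\left(P \right)} = -20 - 55 = -75$)
$-39856 - R{\left(5 \right)} = -39856 - -75 = -39856 + 75 = -39781$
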